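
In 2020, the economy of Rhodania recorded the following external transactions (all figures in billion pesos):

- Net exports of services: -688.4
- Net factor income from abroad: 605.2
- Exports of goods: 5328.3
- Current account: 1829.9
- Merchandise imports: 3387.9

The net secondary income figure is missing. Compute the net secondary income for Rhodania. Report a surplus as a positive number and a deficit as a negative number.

-27.3

Current account = goods balance + services balance + net primary income + net secondary income
Sum of the known components = 1857.2
Net secondary income = CA - (known components) = 1829.9 - 1857.2 = -27.3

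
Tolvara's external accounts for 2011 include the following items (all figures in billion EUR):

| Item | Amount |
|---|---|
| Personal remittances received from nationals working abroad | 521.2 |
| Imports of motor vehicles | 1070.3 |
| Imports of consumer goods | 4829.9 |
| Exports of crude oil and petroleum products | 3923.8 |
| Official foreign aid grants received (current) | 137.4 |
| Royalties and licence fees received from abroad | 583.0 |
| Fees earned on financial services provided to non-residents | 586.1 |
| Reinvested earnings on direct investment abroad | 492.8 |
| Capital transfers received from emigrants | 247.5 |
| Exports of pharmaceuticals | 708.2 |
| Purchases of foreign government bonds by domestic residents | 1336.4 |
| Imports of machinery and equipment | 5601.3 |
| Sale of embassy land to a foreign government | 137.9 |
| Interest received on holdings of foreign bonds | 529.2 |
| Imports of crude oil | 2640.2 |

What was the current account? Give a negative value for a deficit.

Goods: -4829.9 - 2640.2 + 708.2 + 3923.8 - 5601.3 - 1070.3 = -9509.7
Services: 583.0 + 586.1 = 1169.1
Primary income: 492.8 + 529.2 = 1022.0
Secondary income: 521.2 + 137.4 = 658.6
Current account = (-9509.7) + 1169.1 + 1022.0 + 658.6 = -6660.0
(Excluded from the current account — capital account: capital transfers received from emigrants 247.5, sale of embassy land to a foreign government 137.9; financial account: purchases of foreign government bonds by domestic residents 1336.4.)

-6660.0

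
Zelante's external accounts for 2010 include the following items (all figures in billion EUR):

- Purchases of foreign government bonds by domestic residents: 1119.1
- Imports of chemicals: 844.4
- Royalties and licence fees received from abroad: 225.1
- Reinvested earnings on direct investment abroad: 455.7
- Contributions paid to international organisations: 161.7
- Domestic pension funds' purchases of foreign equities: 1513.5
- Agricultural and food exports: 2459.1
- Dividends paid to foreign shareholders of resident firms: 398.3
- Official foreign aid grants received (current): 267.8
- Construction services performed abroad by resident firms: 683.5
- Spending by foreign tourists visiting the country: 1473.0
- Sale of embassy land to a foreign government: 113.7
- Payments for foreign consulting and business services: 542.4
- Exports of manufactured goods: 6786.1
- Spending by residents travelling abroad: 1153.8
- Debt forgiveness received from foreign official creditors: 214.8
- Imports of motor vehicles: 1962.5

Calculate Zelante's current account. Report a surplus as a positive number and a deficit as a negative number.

7287.2

Goods: -1962.5 + 6786.1 + 2459.1 - 844.4 = 6438.3
Services: 225.1 - 1153.8 + 1473.0 - 542.4 + 683.5 = 685.4
Primary income: -398.3 + 455.7 = 57.4
Secondary income: 267.8 - 161.7 = 106.1
Current account = 6438.3 + 685.4 + 57.4 + 106.1 = 7287.2
(Excluded from the current account — financial account: purchases of foreign government bonds by domestic residents 1119.1, domestic pension funds' purchases of foreign equities 1513.5; capital account: sale of embassy land to a foreign government 113.7, debt forgiveness received from foreign official creditors 214.8.)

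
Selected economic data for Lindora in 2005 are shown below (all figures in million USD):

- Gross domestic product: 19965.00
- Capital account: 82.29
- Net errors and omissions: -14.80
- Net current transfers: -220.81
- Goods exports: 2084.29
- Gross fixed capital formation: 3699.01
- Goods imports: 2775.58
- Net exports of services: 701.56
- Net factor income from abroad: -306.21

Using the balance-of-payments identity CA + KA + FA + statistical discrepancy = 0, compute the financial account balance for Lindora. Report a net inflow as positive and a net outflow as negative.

Goods balance = 2084.29 - 2775.58 = -691.29
Services balance = 701.56
Trade balance (goods + services) = -691.29 + 701.56 = 10.27
Net primary income = -306.21
Net secondary income = -220.81
Current account = 10.27 + (-306.21) + (-220.81) = -516.75
Financial account = -(-516.75 + 82.29 + (-14.80)) = 449.26

449.26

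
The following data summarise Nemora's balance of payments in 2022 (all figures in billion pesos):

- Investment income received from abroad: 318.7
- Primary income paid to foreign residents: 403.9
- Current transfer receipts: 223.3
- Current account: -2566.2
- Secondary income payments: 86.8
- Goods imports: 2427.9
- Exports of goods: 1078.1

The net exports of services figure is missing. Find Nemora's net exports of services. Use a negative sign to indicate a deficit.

Current account = goods balance + services balance + net primary income + net secondary income
Sum of the known components = -1298.5
Net exports of services = CA - (known components) = -2566.2 - (-1298.5) = -1267.7

-1267.7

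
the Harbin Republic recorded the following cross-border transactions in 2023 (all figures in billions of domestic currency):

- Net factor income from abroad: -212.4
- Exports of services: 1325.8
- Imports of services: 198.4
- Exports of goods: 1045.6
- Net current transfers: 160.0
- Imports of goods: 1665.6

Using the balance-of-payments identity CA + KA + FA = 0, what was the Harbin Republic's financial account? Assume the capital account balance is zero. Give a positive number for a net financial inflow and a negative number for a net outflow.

-455.0

Goods balance = 1045.6 - 1665.6 = -620.0
Services balance = 1325.8 - 198.4 = 1127.4
Trade balance (goods + services) = -620.0 + 1127.4 = 507.4
Net primary income = -212.4
Net secondary income = 160.0
Current account = 507.4 + (-212.4) + 160.0 = 455.0
Financial account = -(455.0) = -455.0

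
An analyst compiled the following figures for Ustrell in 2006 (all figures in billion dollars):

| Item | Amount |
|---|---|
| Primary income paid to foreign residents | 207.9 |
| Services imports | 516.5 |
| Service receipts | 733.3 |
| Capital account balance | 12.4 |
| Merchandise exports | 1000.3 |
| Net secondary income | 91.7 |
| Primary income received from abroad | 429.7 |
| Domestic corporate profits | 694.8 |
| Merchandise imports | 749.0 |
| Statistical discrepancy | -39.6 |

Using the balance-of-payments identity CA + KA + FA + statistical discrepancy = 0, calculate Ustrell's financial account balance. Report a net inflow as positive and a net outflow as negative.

Goods balance = 1000.3 - 749.0 = 251.3
Services balance = 733.3 - 516.5 = 216.8
Trade balance (goods + services) = 251.3 + 216.8 = 468.1
Net primary income = 429.7 - 207.9 = 221.8
Net secondary income = 91.7
Current account = 468.1 + 221.8 + 91.7 = 781.6
Financial account = -(781.6 + 12.4 + (-39.6)) = -754.4

-754.4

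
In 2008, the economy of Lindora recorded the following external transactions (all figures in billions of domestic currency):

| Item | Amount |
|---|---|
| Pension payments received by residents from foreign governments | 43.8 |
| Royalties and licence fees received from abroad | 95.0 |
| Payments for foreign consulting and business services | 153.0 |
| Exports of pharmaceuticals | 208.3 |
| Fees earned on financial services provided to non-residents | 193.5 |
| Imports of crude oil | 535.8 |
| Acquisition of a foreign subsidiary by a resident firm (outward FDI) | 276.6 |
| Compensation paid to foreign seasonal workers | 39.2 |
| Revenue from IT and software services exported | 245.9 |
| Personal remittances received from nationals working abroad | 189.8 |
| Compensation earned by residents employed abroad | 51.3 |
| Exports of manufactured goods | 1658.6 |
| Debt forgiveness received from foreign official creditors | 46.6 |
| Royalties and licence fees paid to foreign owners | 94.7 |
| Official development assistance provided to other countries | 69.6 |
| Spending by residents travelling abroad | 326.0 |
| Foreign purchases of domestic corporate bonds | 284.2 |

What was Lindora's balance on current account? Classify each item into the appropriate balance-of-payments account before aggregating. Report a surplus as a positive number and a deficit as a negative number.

1467.9

Goods: 208.3 - 535.8 + 1658.6 = 1331.1
Services: 95.0 + 193.5 + 245.9 - 326.0 - 94.7 - 153.0 = -39.3
Primary income: 51.3 - 39.2 = 12.1
Secondary income: 43.8 - 69.6 + 189.8 = 164.0
Current account = 1331.1 + (-39.3) + 12.1 + 164.0 = 1467.9
(Excluded from the current account — financial account: acquisition of a foreign subsidiary by a resident firm (outward FDI) 276.6, foreign purchases of domestic corporate bonds 284.2; capital account: debt forgiveness received from foreign official creditors 46.6.)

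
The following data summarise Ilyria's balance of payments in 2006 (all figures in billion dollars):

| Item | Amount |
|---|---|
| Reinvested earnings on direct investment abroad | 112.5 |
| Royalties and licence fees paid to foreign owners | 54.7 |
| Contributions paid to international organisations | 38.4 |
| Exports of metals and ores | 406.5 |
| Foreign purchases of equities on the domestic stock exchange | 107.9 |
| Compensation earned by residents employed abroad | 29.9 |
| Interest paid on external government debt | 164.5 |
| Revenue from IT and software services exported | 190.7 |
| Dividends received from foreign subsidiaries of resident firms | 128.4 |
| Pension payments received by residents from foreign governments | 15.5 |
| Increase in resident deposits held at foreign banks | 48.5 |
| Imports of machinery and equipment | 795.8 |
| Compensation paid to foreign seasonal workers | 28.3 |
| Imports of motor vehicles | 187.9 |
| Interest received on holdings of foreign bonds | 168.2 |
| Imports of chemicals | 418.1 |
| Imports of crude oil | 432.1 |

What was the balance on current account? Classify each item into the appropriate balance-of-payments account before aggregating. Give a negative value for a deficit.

-1068.1

Goods: -418.1 - 187.9 + 406.5 - 795.8 - 432.1 = -1427.4
Services: 190.7 - 54.7 = 136.0
Primary income: 168.2 - 164.5 + 112.5 + 128.4 + 29.9 - 28.3 = 246.2
Secondary income: 15.5 - 38.4 = -22.9
Current account = (-1427.4) + 136.0 + 246.2 + (-22.9) = -1068.1
(Excluded from the current account — financial account: foreign purchases of equities on the domestic stock exchange 107.9, increase in resident deposits held at foreign banks 48.5.)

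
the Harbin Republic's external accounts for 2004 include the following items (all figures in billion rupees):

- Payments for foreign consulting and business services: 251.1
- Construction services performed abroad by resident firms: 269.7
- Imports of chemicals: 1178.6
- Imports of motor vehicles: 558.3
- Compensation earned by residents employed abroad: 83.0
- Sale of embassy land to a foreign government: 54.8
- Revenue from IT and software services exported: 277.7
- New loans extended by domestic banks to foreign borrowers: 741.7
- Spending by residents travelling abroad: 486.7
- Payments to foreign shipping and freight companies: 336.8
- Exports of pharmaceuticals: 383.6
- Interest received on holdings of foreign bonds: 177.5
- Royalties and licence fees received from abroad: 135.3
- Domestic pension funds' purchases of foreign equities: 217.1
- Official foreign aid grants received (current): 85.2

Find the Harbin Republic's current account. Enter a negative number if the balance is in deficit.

-1399.5

Goods: 383.6 - 558.3 - 1178.6 = -1353.3
Services: 135.3 - 336.8 + 269.7 - 251.1 - 486.7 + 277.7 = -391.9
Primary income: 177.5 + 83.0 = 260.5
Secondary income: 85.2
Current account = (-1353.3) + (-391.9) + 260.5 + 85.2 = -1399.5
(Excluded from the current account — capital account: sale of embassy land to a foreign government 54.8; financial account: new loans extended by domestic banks to foreign borrowers 741.7, domestic pension funds' purchases of foreign equities 217.1.)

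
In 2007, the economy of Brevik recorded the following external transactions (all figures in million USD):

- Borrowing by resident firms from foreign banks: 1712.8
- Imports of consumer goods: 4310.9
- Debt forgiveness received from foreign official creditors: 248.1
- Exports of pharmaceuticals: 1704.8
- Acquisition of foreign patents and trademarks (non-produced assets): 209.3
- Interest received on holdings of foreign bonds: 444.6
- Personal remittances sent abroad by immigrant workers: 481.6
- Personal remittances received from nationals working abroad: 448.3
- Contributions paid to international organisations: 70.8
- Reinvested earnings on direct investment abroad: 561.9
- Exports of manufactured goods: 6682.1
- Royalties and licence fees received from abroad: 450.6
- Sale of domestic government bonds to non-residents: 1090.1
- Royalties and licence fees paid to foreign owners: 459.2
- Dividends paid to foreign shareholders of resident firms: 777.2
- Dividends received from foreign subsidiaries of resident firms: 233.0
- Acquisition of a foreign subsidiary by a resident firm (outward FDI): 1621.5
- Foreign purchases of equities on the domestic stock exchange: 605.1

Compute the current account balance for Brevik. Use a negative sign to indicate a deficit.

4425.6

Goods: 1704.8 - 4310.9 + 6682.1 = 4076.0
Services: 450.6 - 459.2 = -8.6
Primary income: 561.9 - 777.2 + 233.0 + 444.6 = 462.3
Secondary income: -481.6 - 70.8 + 448.3 = -104.1
Current account = 4076.0 + (-8.6) + 462.3 + (-104.1) = 4425.6
(Excluded from the current account — financial account: borrowing by resident firms from foreign banks 1712.8, sale of domestic government bonds to non-residents 1090.1, acquisition of a foreign subsidiary by a resident firm (outward FDI) 1621.5, foreign purchases of equities on the domestic stock exchange 605.1; capital account: debt forgiveness received from foreign official creditors 248.1, acquisition of foreign patents and trademarks (non-produced assets) 209.3.)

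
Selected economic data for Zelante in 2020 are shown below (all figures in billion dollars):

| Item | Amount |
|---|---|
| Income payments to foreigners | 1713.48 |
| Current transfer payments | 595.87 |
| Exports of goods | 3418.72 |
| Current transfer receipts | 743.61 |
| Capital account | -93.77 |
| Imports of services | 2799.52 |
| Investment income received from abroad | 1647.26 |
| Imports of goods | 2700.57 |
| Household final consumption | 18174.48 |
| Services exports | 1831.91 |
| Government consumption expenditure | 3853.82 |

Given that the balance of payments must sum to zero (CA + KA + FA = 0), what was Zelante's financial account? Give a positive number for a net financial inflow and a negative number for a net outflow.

261.71

Goods balance = 3418.72 - 2700.57 = 718.15
Services balance = 1831.91 - 2799.52 = -967.61
Trade balance (goods + services) = 718.15 + (-967.61) = -249.46
Net primary income = 1647.26 - 1713.48 = -66.22
Net secondary income = 743.61 - 595.87 = 147.74
Current account = -249.46 + (-66.22) + 147.74 = -167.94
Financial account = -(-167.94 + (-93.77)) = 261.71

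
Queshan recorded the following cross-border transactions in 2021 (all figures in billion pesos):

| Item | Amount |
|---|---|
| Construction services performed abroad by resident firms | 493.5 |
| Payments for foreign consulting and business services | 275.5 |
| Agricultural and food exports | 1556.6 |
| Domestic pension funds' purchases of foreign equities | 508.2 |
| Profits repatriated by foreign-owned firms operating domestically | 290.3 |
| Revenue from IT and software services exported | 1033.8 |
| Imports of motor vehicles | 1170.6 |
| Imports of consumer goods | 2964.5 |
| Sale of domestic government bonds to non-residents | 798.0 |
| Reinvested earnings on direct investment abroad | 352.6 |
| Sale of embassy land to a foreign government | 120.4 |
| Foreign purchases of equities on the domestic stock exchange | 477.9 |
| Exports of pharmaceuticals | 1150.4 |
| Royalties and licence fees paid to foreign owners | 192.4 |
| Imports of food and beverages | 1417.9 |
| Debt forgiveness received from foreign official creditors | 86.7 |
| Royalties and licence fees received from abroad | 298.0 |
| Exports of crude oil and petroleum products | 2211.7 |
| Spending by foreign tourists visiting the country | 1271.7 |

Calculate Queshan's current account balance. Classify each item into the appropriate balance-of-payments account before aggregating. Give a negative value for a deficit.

2057.1

Goods: 1556.6 - 1417.9 - 2964.5 + 2211.7 - 1170.6 + 1150.4 = -634.3
Services: -275.5 + 1271.7 + 1033.8 - 192.4 + 298.0 + 493.5 = 2629.1
Primary income: -290.3 + 352.6 = 62.3
Current account = (-634.3) + 2629.1 + 62.3 = 2057.1
(Excluded from the current account — financial account: domestic pension funds' purchases of foreign equities 508.2, sale of domestic government bonds to non-residents 798.0, foreign purchases of equities on the domestic stock exchange 477.9; capital account: sale of embassy land to a foreign government 120.4, debt forgiveness received from foreign official creditors 86.7.)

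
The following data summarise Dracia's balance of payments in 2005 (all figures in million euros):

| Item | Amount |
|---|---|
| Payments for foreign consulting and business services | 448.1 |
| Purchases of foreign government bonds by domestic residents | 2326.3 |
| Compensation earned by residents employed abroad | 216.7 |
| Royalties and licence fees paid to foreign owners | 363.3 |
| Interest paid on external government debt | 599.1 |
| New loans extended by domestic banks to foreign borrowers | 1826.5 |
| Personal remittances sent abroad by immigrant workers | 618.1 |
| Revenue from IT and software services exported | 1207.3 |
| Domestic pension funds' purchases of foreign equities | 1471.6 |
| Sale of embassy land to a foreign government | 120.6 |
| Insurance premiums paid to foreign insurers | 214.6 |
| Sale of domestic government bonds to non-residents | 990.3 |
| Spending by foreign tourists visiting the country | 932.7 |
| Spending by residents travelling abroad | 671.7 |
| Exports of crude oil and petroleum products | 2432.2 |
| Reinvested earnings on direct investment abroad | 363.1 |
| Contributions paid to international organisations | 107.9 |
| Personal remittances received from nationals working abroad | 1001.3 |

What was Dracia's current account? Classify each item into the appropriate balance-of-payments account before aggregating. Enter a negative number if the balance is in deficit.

3130.5

Goods: 2432.2
Services: -448.1 + 1207.3 - 214.6 - 671.7 - 363.3 + 932.7 = 442.3
Primary income: 216.7 + 363.1 - 599.1 = -19.3
Secondary income: -618.1 - 107.9 + 1001.3 = 275.3
Current account = 2432.2 + 442.3 + (-19.3) + 275.3 = 3130.5
(Excluded from the current account — financial account: purchases of foreign government bonds by domestic residents 2326.3, new loans extended by domestic banks to foreign borrowers 1826.5, domestic pension funds' purchases of foreign equities 1471.6, sale of domestic government bonds to non-residents 990.3; capital account: sale of embassy land to a foreign government 120.6.)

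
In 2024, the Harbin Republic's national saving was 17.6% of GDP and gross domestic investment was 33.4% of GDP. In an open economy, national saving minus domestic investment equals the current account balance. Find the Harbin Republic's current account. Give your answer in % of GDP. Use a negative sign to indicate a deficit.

CA = S - I = 17.6 - 33.4 = -15.8

-15.8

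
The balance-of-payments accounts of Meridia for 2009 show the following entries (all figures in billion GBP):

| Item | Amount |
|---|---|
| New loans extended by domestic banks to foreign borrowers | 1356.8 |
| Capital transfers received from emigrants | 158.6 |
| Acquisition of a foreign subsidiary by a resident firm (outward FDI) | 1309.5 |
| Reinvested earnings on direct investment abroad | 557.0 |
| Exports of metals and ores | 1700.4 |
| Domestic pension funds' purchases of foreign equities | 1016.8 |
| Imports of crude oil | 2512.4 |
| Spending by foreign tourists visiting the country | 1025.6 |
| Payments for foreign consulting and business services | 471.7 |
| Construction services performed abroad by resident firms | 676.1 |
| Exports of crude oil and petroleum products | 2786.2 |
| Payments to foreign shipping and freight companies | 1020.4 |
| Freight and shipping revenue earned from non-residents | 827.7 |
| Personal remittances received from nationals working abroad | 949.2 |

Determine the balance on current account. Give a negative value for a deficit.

Goods: 2786.2 + 1700.4 - 2512.4 = 1974.2
Services: 676.1 - 471.7 - 1020.4 + 1025.6 + 827.7 = 1037.3
Primary income: 557.0
Secondary income: 949.2
Current account = 1974.2 + 1037.3 + 557.0 + 949.2 = 4517.7
(Excluded from the current account — financial account: new loans extended by domestic banks to foreign borrowers 1356.8, acquisition of a foreign subsidiary by a resident firm (outward FDI) 1309.5, domestic pension funds' purchases of foreign equities 1016.8; capital account: capital transfers received from emigrants 158.6.)

4517.7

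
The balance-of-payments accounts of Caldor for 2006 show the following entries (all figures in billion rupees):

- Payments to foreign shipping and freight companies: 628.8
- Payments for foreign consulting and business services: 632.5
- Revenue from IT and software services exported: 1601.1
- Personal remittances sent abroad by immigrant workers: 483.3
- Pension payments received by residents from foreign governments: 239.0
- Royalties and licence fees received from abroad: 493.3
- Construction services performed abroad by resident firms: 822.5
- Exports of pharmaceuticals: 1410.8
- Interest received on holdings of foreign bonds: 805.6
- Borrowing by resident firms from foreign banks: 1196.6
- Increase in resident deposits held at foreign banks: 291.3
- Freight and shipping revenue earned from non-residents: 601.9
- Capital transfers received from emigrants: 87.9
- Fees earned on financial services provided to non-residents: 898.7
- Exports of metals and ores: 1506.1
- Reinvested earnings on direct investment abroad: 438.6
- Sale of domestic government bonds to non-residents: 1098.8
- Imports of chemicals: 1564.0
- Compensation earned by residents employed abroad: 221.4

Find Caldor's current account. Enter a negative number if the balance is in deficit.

5730.4

Goods: 1410.8 - 1564.0 + 1506.1 = 1352.9
Services: -628.8 + 1601.1 + 822.5 + 898.7 + 601.9 + 493.3 - 632.5 = 3156.2
Primary income: 221.4 + 805.6 + 438.6 = 1465.6
Secondary income: -483.3 + 239.0 = -244.3
Current account = 1352.9 + 3156.2 + 1465.6 + (-244.3) = 5730.4
(Excluded from the current account — financial account: borrowing by resident firms from foreign banks 1196.6, increase in resident deposits held at foreign banks 291.3, sale of domestic government bonds to non-residents 1098.8; capital account: capital transfers received from emigrants 87.9.)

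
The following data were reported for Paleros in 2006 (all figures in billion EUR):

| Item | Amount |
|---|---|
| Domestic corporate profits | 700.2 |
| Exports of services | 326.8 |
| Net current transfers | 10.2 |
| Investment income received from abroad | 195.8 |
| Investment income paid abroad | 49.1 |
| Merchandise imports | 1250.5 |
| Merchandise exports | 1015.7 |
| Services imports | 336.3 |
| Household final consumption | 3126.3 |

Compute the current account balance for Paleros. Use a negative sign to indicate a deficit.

-87.4

Goods balance = 1015.7 - 1250.5 = -234.8
Services balance = 326.8 - 336.3 = -9.5
Trade balance (goods + services) = -234.8 + (-9.5) = -244.3
Net primary income = 195.8 - 49.1 = 146.7
Net secondary income = 10.2
Current account = -244.3 + 146.7 + 10.2 = -87.4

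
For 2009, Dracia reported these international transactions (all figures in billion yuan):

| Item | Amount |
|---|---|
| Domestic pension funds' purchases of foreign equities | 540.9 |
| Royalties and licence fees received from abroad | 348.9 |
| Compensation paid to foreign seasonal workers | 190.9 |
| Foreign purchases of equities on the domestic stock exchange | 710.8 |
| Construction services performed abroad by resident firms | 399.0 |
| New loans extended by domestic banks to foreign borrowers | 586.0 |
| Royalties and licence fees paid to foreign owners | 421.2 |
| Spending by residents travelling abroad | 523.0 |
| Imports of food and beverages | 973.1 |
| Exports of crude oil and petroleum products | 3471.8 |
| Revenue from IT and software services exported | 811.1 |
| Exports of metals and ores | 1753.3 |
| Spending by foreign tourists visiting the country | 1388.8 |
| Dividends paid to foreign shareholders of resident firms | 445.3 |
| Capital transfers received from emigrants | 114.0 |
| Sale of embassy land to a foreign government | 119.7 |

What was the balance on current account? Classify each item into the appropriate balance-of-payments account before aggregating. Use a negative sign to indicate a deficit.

Goods: -973.1 + 3471.8 + 1753.3 = 4252.0
Services: 348.9 + 1388.8 - 523.0 + 811.1 - 421.2 + 399.0 = 2003.6
Primary income: -445.3 - 190.9 = -636.2
Current account = 4252.0 + 2003.6 + (-636.2) = 5619.4
(Excluded from the current account — financial account: domestic pension funds' purchases of foreign equities 540.9, foreign purchases of equities on the domestic stock exchange 710.8, new loans extended by domestic banks to foreign borrowers 586.0; capital account: capital transfers received from emigrants 114.0, sale of embassy land to a foreign government 119.7.)

5619.4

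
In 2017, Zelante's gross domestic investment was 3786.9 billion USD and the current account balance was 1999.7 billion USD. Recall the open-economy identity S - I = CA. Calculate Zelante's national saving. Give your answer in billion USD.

S = I + CA = 3786.9 + 1999.7 = 5786.6

5786.6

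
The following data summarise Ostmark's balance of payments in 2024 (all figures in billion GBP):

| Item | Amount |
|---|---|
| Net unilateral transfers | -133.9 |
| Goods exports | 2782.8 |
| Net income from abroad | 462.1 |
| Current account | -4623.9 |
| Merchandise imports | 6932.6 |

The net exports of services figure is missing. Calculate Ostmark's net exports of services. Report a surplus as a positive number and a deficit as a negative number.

Current account = goods balance + services balance + net primary income + net secondary income
Sum of the known components = -3821.6
Net exports of services = CA - (known components) = -4623.9 - (-3821.6) = -802.3

-802.3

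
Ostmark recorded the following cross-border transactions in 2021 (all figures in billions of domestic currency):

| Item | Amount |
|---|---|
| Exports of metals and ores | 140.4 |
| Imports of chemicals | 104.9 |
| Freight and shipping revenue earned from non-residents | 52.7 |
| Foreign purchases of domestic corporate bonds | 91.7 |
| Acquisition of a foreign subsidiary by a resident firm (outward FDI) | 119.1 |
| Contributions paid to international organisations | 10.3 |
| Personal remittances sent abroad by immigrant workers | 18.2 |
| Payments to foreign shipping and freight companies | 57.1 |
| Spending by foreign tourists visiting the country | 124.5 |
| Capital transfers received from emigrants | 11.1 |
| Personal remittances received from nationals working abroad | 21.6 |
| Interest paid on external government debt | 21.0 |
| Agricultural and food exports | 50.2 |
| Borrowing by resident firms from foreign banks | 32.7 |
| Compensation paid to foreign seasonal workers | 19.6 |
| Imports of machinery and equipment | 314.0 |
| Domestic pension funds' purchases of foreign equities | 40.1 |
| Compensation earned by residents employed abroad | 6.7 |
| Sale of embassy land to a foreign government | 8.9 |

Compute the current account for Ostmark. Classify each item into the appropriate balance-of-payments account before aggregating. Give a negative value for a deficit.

-149.0

Goods: 50.2 - 104.9 + 140.4 - 314.0 = -228.3
Services: 124.5 - 57.1 + 52.7 = 120.1
Primary income: -19.6 + 6.7 - 21.0 = -33.9
Secondary income: 21.6 - 18.2 - 10.3 = -6.9
Current account = (-228.3) + 120.1 + (-33.9) + (-6.9) = -149.0
(Excluded from the current account — financial account: foreign purchases of domestic corporate bonds 91.7, acquisition of a foreign subsidiary by a resident firm (outward FDI) 119.1, borrowing by resident firms from foreign banks 32.7, domestic pension funds' purchases of foreign equities 40.1; capital account: capital transfers received from emigrants 11.1, sale of embassy land to a foreign government 8.9.)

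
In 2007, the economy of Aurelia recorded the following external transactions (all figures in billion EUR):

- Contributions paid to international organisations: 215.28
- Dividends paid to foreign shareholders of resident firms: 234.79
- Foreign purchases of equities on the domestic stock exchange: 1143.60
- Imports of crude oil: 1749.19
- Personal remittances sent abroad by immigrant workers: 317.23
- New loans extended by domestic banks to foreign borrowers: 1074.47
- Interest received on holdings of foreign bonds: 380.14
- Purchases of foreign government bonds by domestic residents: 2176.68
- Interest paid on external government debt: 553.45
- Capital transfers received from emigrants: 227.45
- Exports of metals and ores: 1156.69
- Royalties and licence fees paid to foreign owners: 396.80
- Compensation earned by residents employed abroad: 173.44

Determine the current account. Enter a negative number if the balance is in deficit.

-1756.47

Goods: 1156.69 - 1749.19 = -592.50
Services: -396.80
Primary income: -234.79 - 553.45 + 380.14 + 173.44 = -234.66
Secondary income: -215.28 - 317.23 = -532.51
Current account = (-592.50) + (-396.80) + (-234.66) + (-532.51) = -1756.47
(Excluded from the current account — financial account: foreign purchases of equities on the domestic stock exchange 1143.60, new loans extended by domestic banks to foreign borrowers 1074.47, purchases of foreign government bonds by domestic residents 2176.68; capital account: capital transfers received from emigrants 227.45.)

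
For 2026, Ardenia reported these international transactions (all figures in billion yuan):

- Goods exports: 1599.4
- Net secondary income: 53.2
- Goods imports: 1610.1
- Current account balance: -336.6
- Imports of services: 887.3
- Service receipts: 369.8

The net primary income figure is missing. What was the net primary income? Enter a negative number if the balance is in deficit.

Current account = goods balance + services balance + net primary income + net secondary income
Sum of the known components = -475.0
Net primary income = CA - (known components) = -336.6 - (-475.0) = 138.4

138.4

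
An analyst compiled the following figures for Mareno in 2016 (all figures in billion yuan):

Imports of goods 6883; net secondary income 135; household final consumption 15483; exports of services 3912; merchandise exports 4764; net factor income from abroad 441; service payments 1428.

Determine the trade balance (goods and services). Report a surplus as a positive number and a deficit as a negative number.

365

Goods balance = 4764 - 6883 = -2119
Services balance = 3912 - 1428 = 2484
Trade balance (goods + services) = -2119 + 2484 = 365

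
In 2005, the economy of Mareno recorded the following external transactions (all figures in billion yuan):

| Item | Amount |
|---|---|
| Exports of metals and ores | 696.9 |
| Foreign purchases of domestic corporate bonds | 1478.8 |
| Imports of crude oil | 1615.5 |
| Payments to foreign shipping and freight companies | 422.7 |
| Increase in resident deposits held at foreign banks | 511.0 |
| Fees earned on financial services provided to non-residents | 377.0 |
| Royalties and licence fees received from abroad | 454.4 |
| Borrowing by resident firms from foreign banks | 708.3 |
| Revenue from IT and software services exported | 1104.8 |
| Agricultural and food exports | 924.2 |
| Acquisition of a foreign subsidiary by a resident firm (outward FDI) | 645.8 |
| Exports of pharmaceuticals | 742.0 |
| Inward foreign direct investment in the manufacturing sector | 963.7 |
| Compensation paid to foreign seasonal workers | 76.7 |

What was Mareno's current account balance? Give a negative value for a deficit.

2184.4

Goods: 742.0 + 696.9 + 924.2 - 1615.5 = 747.6
Services: 377.0 - 422.7 + 1104.8 + 454.4 = 1513.5
Primary income: -76.7
Current account = 747.6 + 1513.5 + (-76.7) = 2184.4
(Excluded from the current account — financial account: foreign purchases of domestic corporate bonds 1478.8, increase in resident deposits held at foreign banks 511.0, borrowing by resident firms from foreign banks 708.3, acquisition of a foreign subsidiary by a resident firm (outward FDI) 645.8, inward foreign direct investment in the manufacturing sector 963.7.)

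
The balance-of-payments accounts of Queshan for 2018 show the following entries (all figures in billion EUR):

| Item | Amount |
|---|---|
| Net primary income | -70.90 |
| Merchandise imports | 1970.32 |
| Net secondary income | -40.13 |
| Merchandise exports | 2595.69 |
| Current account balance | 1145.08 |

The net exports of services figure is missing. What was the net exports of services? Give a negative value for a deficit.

630.74

Current account = goods balance + services balance + net primary income + net secondary income
Sum of the known components = 514.34
Net exports of services = CA - (known components) = 1145.08 - 514.34 = 630.74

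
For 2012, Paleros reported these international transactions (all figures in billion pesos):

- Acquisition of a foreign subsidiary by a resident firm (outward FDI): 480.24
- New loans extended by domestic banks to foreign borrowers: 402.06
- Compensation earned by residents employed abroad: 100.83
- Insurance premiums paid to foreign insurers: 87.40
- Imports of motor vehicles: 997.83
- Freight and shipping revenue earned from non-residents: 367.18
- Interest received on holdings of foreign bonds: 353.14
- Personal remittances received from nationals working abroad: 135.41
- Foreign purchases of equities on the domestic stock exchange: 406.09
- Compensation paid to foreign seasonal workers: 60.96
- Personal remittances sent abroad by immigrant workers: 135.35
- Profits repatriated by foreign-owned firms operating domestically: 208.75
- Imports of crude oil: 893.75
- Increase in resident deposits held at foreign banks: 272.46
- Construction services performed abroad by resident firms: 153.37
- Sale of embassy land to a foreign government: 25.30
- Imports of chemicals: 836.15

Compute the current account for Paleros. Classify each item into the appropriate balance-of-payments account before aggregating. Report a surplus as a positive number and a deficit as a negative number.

-2110.26

Goods: -893.75 - 997.83 - 836.15 = -2727.73
Services: 153.37 - 87.40 + 367.18 = 433.15
Primary income: -208.75 + 100.83 + 353.14 - 60.96 = 184.26
Secondary income: -135.35 + 135.41 = 0.06
Current account = (-2727.73) + 433.15 + 184.26 + 0.06 = -2110.26
(Excluded from the current account — financial account: acquisition of a foreign subsidiary by a resident firm (outward FDI) 480.24, new loans extended by domestic banks to foreign borrowers 402.06, foreign purchases of equities on the domestic stock exchange 406.09, increase in resident deposits held at foreign banks 272.46; capital account: sale of embassy land to a foreign government 25.30.)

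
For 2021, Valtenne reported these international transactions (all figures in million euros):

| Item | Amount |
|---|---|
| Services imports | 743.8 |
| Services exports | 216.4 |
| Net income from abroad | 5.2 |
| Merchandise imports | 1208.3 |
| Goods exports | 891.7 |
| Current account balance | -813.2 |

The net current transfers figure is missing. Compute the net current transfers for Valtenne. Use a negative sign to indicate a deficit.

Current account = goods balance + services balance + net primary income + net secondary income
Sum of the known components = -838.8
Net current transfers = CA - (known components) = -813.2 - (-838.8) = 25.6

25.6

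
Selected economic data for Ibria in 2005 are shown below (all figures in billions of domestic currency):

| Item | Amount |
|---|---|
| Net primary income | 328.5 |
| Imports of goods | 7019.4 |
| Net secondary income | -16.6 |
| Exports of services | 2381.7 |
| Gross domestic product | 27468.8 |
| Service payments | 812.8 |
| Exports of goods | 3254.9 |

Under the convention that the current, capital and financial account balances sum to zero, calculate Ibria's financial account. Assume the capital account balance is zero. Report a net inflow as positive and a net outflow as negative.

Goods balance = 3254.9 - 7019.4 = -3764.5
Services balance = 2381.7 - 812.8 = 1568.9
Trade balance (goods + services) = -3764.5 + 1568.9 = -2195.6
Net primary income = 328.5
Net secondary income = -16.6
Current account = -2195.6 + 328.5 + (-16.6) = -1883.7
Financial account = -(-1883.7) = 1883.7

1883.7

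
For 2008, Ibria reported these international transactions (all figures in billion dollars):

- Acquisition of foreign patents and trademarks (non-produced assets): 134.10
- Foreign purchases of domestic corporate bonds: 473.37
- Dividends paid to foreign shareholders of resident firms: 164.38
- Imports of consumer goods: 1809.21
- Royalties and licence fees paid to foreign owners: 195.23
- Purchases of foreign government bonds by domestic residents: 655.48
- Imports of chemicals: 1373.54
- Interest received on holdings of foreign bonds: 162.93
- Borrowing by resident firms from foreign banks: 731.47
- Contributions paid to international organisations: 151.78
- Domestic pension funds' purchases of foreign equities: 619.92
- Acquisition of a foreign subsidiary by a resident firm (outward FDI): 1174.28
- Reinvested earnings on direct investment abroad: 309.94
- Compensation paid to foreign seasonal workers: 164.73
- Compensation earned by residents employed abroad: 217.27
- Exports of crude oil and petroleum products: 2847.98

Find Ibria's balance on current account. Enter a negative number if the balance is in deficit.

-320.75

Goods: -1809.21 + 2847.98 - 1373.54 = -334.77
Services: -195.23
Primary income: -164.73 + 217.27 + 162.93 + 309.94 - 164.38 = 361.03
Secondary income: -151.78
Current account = (-334.77) + (-195.23) + 361.03 + (-151.78) = -320.75
(Excluded from the current account — capital account: acquisition of foreign patents and trademarks (non-produced assets) 134.10; financial account: foreign purchases of domestic corporate bonds 473.37, purchases of foreign government bonds by domestic residents 655.48, borrowing by resident firms from foreign banks 731.47, domestic pension funds' purchases of foreign equities 619.92, acquisition of a foreign subsidiary by a resident firm (outward FDI) 1174.28.)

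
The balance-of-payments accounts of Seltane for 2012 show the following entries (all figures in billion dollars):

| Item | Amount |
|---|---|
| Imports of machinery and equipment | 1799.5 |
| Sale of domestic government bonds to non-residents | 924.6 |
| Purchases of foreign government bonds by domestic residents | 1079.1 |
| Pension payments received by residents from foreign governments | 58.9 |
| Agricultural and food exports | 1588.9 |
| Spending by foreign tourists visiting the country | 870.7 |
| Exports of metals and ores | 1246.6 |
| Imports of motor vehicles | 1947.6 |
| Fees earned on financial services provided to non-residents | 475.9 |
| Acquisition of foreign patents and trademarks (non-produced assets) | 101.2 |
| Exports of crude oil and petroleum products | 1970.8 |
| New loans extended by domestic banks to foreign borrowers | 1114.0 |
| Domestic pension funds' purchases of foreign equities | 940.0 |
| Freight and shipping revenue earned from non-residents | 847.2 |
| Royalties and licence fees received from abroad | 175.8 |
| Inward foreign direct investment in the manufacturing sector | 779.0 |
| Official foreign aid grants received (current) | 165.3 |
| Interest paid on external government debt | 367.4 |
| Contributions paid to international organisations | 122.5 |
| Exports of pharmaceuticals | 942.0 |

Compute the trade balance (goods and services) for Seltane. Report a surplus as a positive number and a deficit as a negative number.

Goods: 1970.8 + 1588.9 - 1947.6 - 1799.5 + 942.0 + 1246.6 = 2001.2
Services: 870.7 + 475.9 + 175.8 + 847.2 = 2369.6
Trade balance = 2001.2 + 2369.6 = 4370.8
(Excluded from the trade balance — financial account: sale of domestic government bonds to non-residents 924.6, purchases of foreign government bonds by domestic residents 1079.1, new loans extended by domestic banks to foreign borrowers 1114.0, domestic pension funds' purchases of foreign equities 940.0, inward foreign direct investment in the manufacturing sector 779.0; secondary income: pension payments received by residents from foreign governments 58.9, official foreign aid grants received (current) 165.3, contributions paid to international organisations 122.5; capital account: acquisition of foreign patents and trademarks (non-produced assets) 101.2; primary income: interest paid on external government debt 367.4.)

4370.8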